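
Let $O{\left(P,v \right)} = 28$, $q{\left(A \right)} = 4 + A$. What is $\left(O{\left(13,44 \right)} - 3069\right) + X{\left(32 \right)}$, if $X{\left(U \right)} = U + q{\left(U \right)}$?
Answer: $-2973$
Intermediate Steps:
$X{\left(U \right)} = 4 + 2 U$ ($X{\left(U \right)} = U + \left(4 + U\right) = 4 + 2 U$)
$\left(O{\left(13,44 \right)} - 3069\right) + X{\left(32 \right)} = \left(28 - 3069\right) + \left(4 + 2 \cdot 32\right) = -3041 + \left(4 + 64\right) = -3041 + 68 = -2973$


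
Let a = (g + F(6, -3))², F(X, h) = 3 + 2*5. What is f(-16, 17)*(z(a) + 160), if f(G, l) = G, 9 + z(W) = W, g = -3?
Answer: -4016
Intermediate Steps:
F(X, h) = 13 (F(X, h) = 3 + 10 = 13)
a = 100 (a = (-3 + 13)² = 10² = 100)
z(W) = -9 + W
f(-16, 17)*(z(a) + 160) = -16*((-9 + 100) + 160) = -16*(91 + 160) = -16*251 = -4016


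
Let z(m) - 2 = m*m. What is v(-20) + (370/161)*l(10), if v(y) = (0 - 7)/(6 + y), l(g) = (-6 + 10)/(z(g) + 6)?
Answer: 5087/8694 ≈ 0.58512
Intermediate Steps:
z(m) = 2 + m² (z(m) = 2 + m*m = 2 + m²)
l(g) = 4/(8 + g²) (l(g) = (-6 + 10)/((2 + g²) + 6) = 4/(8 + g²))
v(y) = -7/(6 + y)
v(-20) + (370/161)*l(10) = -7/(6 - 20) + (370/161)*(4/(8 + 10²)) = -7/(-14) + (370*(1/161))*(4/(8 + 100)) = -7*(-1/14) + 370*(4/108)/161 = ½ + 370*(4*(1/108))/161 = ½ + (370/161)*(1/27) = ½ + 370/4347 = 5087/8694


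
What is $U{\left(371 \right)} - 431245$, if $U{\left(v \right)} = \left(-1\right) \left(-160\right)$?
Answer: $-431085$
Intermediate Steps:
$U{\left(v \right)} = 160$
$U{\left(371 \right)} - 431245 = 160 - 431245 = -431085$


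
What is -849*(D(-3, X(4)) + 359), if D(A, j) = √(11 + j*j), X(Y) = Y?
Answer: -304791 - 2547*√3 ≈ -3.0920e+5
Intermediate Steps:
D(A, j) = √(11 + j²)
-849*(D(-3, X(4)) + 359) = -849*(√(11 + 4²) + 359) = -849*(√(11 + 16) + 359) = -849*(√27 + 359) = -849*(3*√3 + 359) = -849*(359 + 3*√3) = -304791 - 2547*√3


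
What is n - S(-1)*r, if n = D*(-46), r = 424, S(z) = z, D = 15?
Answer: -266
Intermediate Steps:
n = -690 (n = 15*(-46) = -690)
n - S(-1)*r = -690 - (-1)*424 = -690 - 1*(-424) = -690 + 424 = -266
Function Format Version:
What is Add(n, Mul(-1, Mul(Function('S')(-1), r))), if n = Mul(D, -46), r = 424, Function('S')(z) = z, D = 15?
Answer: -266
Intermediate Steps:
n = -690 (n = Mul(15, -46) = -690)
Add(n, Mul(-1, Mul(Function('S')(-1), r))) = Add(-690, Mul(-1, Mul(-1, 424))) = Add(-690, Mul(-1, -424)) = Add(-690, 424) = -266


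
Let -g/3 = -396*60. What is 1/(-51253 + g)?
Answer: 1/20027 ≈ 4.9933e-5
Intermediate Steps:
g = 71280 (g = -(-1188)*60 = -3*(-23760) = 71280)
1/(-51253 + g) = 1/(-51253 + 71280) = 1/20027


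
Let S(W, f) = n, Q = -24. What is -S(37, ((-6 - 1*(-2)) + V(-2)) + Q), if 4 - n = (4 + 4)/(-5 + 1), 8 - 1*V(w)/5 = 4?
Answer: -6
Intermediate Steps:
V(w) = 20 (V(w) = 40 - 5*4 = 40 - 20 = 20)
n = 6 (n = 4 - (4 + 4)/(-5 + 1) = 4 - 8/(-4) = 4 - (-1)*8/4 = 4 - 1*(-2) = 4 + 2 = 6)
S(W, f) = 6
-S(37, ((-6 - 1*(-2)) + V(-2)) + Q) = -1*6 = -6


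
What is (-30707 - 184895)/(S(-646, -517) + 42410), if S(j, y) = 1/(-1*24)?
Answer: -5174448/1017839 ≈ -5.0838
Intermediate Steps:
S(j, y) = -1/24 (S(j, y) = 1/(-24) = -1/24)
(-30707 - 184895)/(S(-646, -517) + 42410) = (-30707 - 184895)/(-1/24 + 42410) = -215602/1017839/24 = -215602*24/1017839 = -5174448/1017839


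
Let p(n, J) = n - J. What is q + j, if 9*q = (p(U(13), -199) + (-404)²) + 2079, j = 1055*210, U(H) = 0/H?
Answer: 2159444/9 ≈ 2.3994e+5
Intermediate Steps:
U(H) = 0
j = 221550
q = 165494/9 (q = (((0 - 1*(-199)) + (-404)²) + 2079)/9 = (((0 + 199) + 163216) + 2079)/9 = ((199 + 163216) + 2079)/9 = (163415 + 2079)/9 = (⅑)*165494 = 165494/9 ≈ 18388.)
q + j = 165494/9 + 221550 = 2159444/9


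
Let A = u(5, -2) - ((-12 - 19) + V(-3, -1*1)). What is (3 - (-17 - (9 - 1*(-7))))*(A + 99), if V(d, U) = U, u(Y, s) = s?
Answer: 4644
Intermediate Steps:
A = 30 (A = -2 - ((-12 - 19) - 1*1) = -2 - (-31 - 1) = -2 - 1*(-32) = -2 + 32 = 30)
(3 - (-17 - (9 - 1*(-7))))*(A + 99) = (3 - (-17 - (9 - 1*(-7))))*(30 + 99) = (3 - (-17 - (9 + 7)))*129 = (3 - (-17 - 1*16))*129 = (3 - (-17 - 16))*129 = (3 - 1*(-33))*129 = (3 + 33)*129 = 36*129 = 4644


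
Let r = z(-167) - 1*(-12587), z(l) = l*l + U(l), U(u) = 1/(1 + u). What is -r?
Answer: -6719015/166 ≈ -40476.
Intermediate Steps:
z(l) = l² + 1/(1 + l) (z(l) = l*l + 1/(1 + l) = l² + 1/(1 + l))
r = 6719015/166 (r = (1 + (-167)²*(1 - 167))/(1 - 167) - 1*(-12587) = (1 + 27889*(-166))/(-166) + 12587 = -(1 - 4629574)/166 + 12587 = -1/166*(-4629573) + 12587 = 4629573/166 + 12587 = 6719015/166 ≈ 40476.)
-r = -1*6719015/166 = -6719015/166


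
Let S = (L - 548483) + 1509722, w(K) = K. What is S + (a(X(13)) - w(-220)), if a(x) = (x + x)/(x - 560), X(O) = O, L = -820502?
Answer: 77103453/547 ≈ 1.4096e+5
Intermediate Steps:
a(x) = 2*x/(-560 + x) (a(x) = (2*x)/(-560 + x) = 2*x/(-560 + x))
S = 140737 (S = (-820502 - 548483) + 1509722 = -1368985 + 1509722 = 140737)
S + (a(X(13)) - w(-220)) = 140737 + (2*13/(-560 + 13) - 1*(-220)) = 140737 + (2*13/(-547) + 220) = 140737 + (2*13*(-1/547) + 220) = 140737 + (-26/547 + 220) = 140737 + 120314/547 = 77103453/547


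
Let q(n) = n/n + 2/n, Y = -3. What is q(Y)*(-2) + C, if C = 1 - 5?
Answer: -14/3 ≈ -4.6667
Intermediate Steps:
C = -4
q(n) = 1 + 2/n
q(Y)*(-2) + C = ((2 - 3)/(-3))*(-2) - 4 = -⅓*(-1)*(-2) - 4 = (⅓)*(-2) - 4 = -⅔ - 4 = -14/3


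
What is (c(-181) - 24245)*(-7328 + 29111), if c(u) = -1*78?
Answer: -529827909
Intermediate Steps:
c(u) = -78
(c(-181) - 24245)*(-7328 + 29111) = (-78 - 24245)*(-7328 + 29111) = -24323*21783 = -529827909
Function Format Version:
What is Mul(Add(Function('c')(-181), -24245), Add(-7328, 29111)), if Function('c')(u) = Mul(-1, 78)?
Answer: -529827909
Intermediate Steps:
Function('c')(u) = -78
Mul(Add(Function('c')(-181), -24245), Add(-7328, 29111)) = Mul(Add(-78, -24245), Add(-7328, 29111)) = Mul(-24323, 21783) = -529827909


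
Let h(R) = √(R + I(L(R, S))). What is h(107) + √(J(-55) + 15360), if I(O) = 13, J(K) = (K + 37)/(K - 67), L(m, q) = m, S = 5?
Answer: 2*√30 + √57155109/61 ≈ 134.89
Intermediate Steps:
J(K) = (37 + K)/(-67 + K)
h(R) = √(13 + R) (h(R) = √(R + 13) = √(13 + R))
h(107) + √(J(-55) + 15360) = √(13 + 107) + √((37 - 55)/(-67 - 55) + 15360) = √120 + √(-18/(-122) + 15360) = 2*√30 + √(-1/122*(-18) + 15360) = 2*√30 + √(9/61 + 15360) = 2*√30 + √(936969/61) = 2*√30 + √57155109/61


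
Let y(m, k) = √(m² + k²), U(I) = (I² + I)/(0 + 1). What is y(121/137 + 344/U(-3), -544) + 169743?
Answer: 169743 + √50562306385/411 ≈ 1.7029e+5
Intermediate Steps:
U(I) = I + I² (U(I) = (I + I²)/1 = (I + I²)*1 = I + I²)
y(m, k) = √(k² + m²)
y(121/137 + 344/U(-3), -544) + 169743 = √((-544)² + (121/137 + 344/((-3*(1 - 3))))²) + 169743 = √(295936 + (121*(1/137) + 344/((-3*(-2))))²) + 169743 = √(295936 + (121/137 + 344/6)²) + 169743 = √(295936 + (121/137 + 344*(⅙))²) + 169743 = √(295936 + (121/137 + 172/3)²) + 169743 = √(295936 + (23927/411)²) + 169743 = √(295936 + 572501329/168921) + 169743 = √(50562306385/168921) + 169743 = √50562306385/411 + 169743 = 169743 + √50562306385/411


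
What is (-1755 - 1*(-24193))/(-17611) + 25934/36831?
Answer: -369690304/648630741 ≈ -0.56995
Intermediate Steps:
(-1755 - 1*(-24193))/(-17611) + 25934/36831 = (-1755 + 24193)*(-1/17611) + 25934*(1/36831) = 22438*(-1/17611) + 25934/36831 = -22438/17611 + 25934/36831 = -369690304/648630741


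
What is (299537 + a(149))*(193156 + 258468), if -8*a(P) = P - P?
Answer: 135278098088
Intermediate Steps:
a(P) = 0 (a(P) = -(P - P)/8 = -⅛*0 = 0)
(299537 + a(149))*(193156 + 258468) = (299537 + 0)*(193156 + 258468) = 299537*451624 = 135278098088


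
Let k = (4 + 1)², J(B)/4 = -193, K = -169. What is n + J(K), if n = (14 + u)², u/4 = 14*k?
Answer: 1998624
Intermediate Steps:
J(B) = -772 (J(B) = 4*(-193) = -772)
k = 25 (k = 5² = 25)
u = 1400 (u = 4*(14*25) = 4*350 = 1400)
n = 1999396 (n = (14 + 1400)² = 1414² = 1999396)
n + J(K) = 1999396 - 772 = 1998624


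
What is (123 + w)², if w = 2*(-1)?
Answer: 14641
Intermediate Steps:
w = -2
(123 + w)² = (123 - 2)² = 121² = 14641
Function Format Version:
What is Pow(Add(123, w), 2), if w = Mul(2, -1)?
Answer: 14641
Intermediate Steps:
w = -2
Pow(Add(123, w), 2) = Pow(Add(123, -2), 2) = Pow(121, 2) = 14641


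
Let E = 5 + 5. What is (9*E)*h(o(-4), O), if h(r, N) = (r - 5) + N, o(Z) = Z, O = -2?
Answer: -990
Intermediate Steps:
E = 10
h(r, N) = -5 + N + r (h(r, N) = (-5 + r) + N = -5 + N + r)
(9*E)*h(o(-4), O) = (9*10)*(-5 - 2 - 4) = 90*(-11) = -990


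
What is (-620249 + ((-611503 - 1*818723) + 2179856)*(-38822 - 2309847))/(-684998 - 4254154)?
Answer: 586877787573/1646384 ≈ 3.5646e+5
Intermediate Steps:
(-620249 + ((-611503 - 1*818723) + 2179856)*(-38822 - 2309847))/(-684998 - 4254154) = (-620249 + ((-611503 - 818723) + 2179856)*(-2348669))/(-4939152) = (-620249 + (-1430226 + 2179856)*(-2348669))*(-1/4939152) = (-620249 + 749630*(-2348669))*(-1/4939152) = (-620249 - 1760632742470)*(-1/4939152) = -1760633362719*(-1/4939152) = 586877787573/1646384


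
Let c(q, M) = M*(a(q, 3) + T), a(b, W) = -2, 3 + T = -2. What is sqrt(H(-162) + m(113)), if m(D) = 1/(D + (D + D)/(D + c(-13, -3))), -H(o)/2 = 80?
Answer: 3*I*sqrt(262402837)/3842 ≈ 12.649*I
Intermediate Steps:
T = -5 (T = -3 - 2 = -5)
c(q, M) = -7*M (c(q, M) = M*(-2 - 5) = M*(-7) = -7*M)
H(o) = -160 (H(o) = -2*80 = -160)
m(D) = 1/(D + 2*D/(21 + D)) (m(D) = 1/(D + (D + D)/(D - 7*(-3))) = 1/(D + (2*D)/(D + 21)) = 1/(D + (2*D)/(21 + D)) = 1/(D + 2*D/(21 + D)))
sqrt(H(-162) + m(113)) = sqrt(-160 + (21 + 113)/(113*(23 + 113))) = sqrt(-160 + (1/113)*134/136) = sqrt(-160 + (1/113)*(1/136)*134) = sqrt(-160 + 67/7684) = sqrt(-1229373/7684) = 3*I*sqrt(262402837)/3842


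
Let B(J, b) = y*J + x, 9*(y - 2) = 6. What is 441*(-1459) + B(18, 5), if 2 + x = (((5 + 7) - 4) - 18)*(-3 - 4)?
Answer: -643303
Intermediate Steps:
y = 8/3 (y = 2 + (⅑)*6 = 2 + ⅔ = 8/3 ≈ 2.6667)
x = 68 (x = -2 + (((5 + 7) - 4) - 18)*(-3 - 4) = -2 + ((12 - 4) - 18)*(-7) = -2 + (8 - 18)*(-7) = -2 - 10*(-7) = -2 + 70 = 68)
B(J, b) = 68 + 8*J/3 (B(J, b) = 8*J/3 + 68 = 68 + 8*J/3)
441*(-1459) + B(18, 5) = 441*(-1459) + (68 + (8/3)*18) = -643419 + (68 + 48) = -643419 + 116 = -643303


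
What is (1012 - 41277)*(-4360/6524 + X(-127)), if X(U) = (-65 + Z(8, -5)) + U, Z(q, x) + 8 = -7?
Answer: 13638037355/1631 ≈ 8.3618e+6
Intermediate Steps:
Z(q, x) = -15 (Z(q, x) = -8 - 7 = -15)
X(U) = -80 + U (X(U) = (-65 - 15) + U = -80 + U)
(1012 - 41277)*(-4360/6524 + X(-127)) = (1012 - 41277)*(-4360/6524 + (-80 - 127)) = -40265*(-4360*1/6524 - 207) = -40265*(-1090/1631 - 207) = -40265*(-338707/1631) = 13638037355/1631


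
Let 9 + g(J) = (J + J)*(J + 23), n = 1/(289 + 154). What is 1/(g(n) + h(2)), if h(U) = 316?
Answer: 196249/60268823 ≈ 0.0032562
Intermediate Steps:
n = 1/443 ≈ 0.0022573
g(J) = -9 + 2*J*(23 + J) (g(J) = -9 + (J + J)*(J + 23) = -9 + (2*J)*(23 + J) = -9 + 2*J*(23 + J))
1/(g(n) + h(2)) = 1/((-9 + 2*(1/443)**2 + 46*(1/443)) + 316) = 1/((-9 + 2*(1/196249) + 46/443) + 316) = 1/((-9 + 2/196249 + 46/443) + 316) = 1/(-1745861/196249 + 316) = 1/(60268823/196249) = 196249/60268823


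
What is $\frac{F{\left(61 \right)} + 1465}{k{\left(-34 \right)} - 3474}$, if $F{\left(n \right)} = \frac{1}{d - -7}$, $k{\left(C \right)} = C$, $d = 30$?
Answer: $- \frac{27103}{64898} \approx -0.41762$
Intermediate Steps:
$F{\left(n \right)} = \frac{1}{37}$ ($F{\left(n \right)} = \frac{1}{30 - -7} = \frac{1}{30 + 7} = \frac{1}{37}$)
$\frac{F{\left(61 \right)} + 1465}{k{\left(-34 \right)} - 3474} = \frac{\frac{1}{37} + 1465}{-34 - 3474} = \frac{54206}{37 \left(-3508\right)} = \frac{54206}{37} \left(- \frac{1}{3508}\right) = - \frac{27103}{64898}$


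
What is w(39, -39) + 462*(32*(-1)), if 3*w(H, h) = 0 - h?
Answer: -14771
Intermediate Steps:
w(H, h) = -h/3 (w(H, h) = (0 - h)/3 = (-h)/3 = -h/3)
w(39, -39) + 462*(32*(-1)) = -⅓*(-39) + 462*(32*(-1)) = 13 + 462*(-32) = 13 - 14784 = -14771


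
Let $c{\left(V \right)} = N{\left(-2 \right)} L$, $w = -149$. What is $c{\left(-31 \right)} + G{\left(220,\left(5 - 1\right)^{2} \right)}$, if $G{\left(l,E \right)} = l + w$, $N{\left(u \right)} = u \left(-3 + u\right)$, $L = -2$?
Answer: $51$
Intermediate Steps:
$G{\left(l,E \right)} = -149 + l$ ($G{\left(l,E \right)} = l - 149 = -149 + l$)
$c{\left(V \right)} = -20$ ($c{\left(V \right)} = - 2 \left(-3 - 2\right) \left(-2\right) = \left(-2\right) \left(-5\right) \left(-2\right) = 10 \left(-2\right) = -20$)
$c{\left(-31 \right)} + G{\left(220,\left(5 - 1\right)^{2} \right)} = -20 + \left(-149 + 220\right) = -20 + 71 = 51$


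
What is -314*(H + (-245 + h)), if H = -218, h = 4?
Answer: 144126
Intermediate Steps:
-314*(H + (-245 + h)) = -314*(-218 + (-245 + 4)) = -314*(-218 - 241) = -314*(-459) = 144126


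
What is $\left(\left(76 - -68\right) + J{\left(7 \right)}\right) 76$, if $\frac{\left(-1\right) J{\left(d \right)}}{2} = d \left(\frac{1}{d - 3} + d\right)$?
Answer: $3230$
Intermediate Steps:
$J{\left(d \right)} = - 2 d \left(d + \frac{1}{-3 + d}\right)$ ($J{\left(d \right)} = - 2 d \left(\frac{1}{d - 3} + d\right) = - 2 d \left(\frac{1}{-3 + d} + d\right) = - 2 d \left(d + \frac{1}{-3 + d}\right)$)
$\left(\left(76 - -68\right) + J{\left(7 \right)}\right) 76 = \left(\left(76 - -68\right) + 2 \cdot 7 \frac{1}{-3 + 7} \left(-1 - 7^{2} + 3 \cdot 7\right)\right) 76 = \left(\left(76 + 68\right) + 2 \cdot 7 \cdot \frac{1}{4} \left(-1 - 49 + 21\right)\right) 76 = \left(144 + 2 \cdot 7 \cdot \frac{1}{4} \left(-1 - 49 + 21\right)\right) 76 = \left(144 + 2 \cdot 7 \cdot \frac{1}{4} \left(-29\right)\right) 76 = \left(144 - \frac{203}{2}\right) 76 = \frac{85}{2} \cdot 76 = 3230$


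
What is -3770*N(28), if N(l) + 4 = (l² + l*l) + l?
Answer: -6001840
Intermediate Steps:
N(l) = -4 + l + 2*l² (N(l) = -4 + ((l² + l*l) + l) = -4 + ((l² + l²) + l) = -4 + (2*l² + l) = -4 + (l + 2*l²) = -4 + l + 2*l²)
-3770*N(28) = -3770*(-4 + 28 + 2*28²) = -3770*(-4 + 28 + 2*784) = -3770*(-4 + 28 + 1568) = -3770*1592 = -6001840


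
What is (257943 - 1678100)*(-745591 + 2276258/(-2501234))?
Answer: 7654481375023184/7229 ≈ 1.0589e+12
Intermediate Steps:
(257943 - 1678100)*(-745591 + 2276258/(-2501234)) = -1420157*(-745591 + 2276258*(-1/2501234)) = -1420157*(-745591 - 1138129/1250617) = -1420157*(-932449917776/1250617) = 7654481375023184/7229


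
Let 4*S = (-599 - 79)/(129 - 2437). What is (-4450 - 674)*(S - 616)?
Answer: 3642032877/1154 ≈ 3.1560e+6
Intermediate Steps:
S = 339/4616 (S = ((-599 - 79)/(129 - 2437))/4 = (-678/(-2308))/4 = (-678*(-1/2308))/4 = (1/4)*(339/1154) = 339/4616 ≈ 0.073440)
(-4450 - 674)*(S - 616) = (-4450 - 674)*(339/4616 - 616) = -5124*(-2843117/4616) = 3642032877/1154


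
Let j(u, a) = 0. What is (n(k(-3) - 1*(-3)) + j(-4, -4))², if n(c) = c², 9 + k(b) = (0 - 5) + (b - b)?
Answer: 14641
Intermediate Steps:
k(b) = -14 (k(b) = -9 + ((0 - 5) + (b - b)) = -9 + (-5 + 0) = -9 - 5 = -14)
(n(k(-3) - 1*(-3)) + j(-4, -4))² = ((-14 - 1*(-3))² + 0)² = ((-14 + 3)² + 0)² = ((-11)² + 0)² = (121 + 0)² = 121² = 14641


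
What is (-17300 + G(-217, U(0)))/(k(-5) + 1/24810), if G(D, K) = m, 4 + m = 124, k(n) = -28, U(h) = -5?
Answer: 426235800/694679 ≈ 613.57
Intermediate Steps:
m = 120 (m = -4 + 124 = 120)
G(D, K) = 120
(-17300 + G(-217, U(0)))/(k(-5) + 1/24810) = (-17300 + 120)/(-28 + 1/24810) = -17180/(-28 + 1/24810) = -17180/(-694679/24810) = -17180*(-24810/694679) = 426235800/694679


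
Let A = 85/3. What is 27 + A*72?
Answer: 2067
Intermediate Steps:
A = 85/3 (A = 85*(⅓) = 85/3 ≈ 28.333)
27 + A*72 = 27 + (85/3)*72 = 27 + 2040 = 2067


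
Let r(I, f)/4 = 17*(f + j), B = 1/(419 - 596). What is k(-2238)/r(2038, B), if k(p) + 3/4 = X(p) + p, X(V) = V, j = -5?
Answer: 3169539/240992 ≈ 13.152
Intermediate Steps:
B = -1/177 (B = 1/(-177) = -1/177 ≈ -0.0056497)
r(I, f) = -340 + 68*f (r(I, f) = 4*(17*(f - 5)) = 4*(17*(-5 + f)) = 4*(-85 + 17*f) = -340 + 68*f)
k(p) = -¾ + 2*p (k(p) = -¾ + (p + p) = -¾ + 2*p)
k(-2238)/r(2038, B) = (-¾ + 2*(-2238))/(-340 + 68*(-1/177)) = (-¾ - 4476)/(-340 - 68/177) = -17907/(4*(-60248/177)) = -17907/4*(-177/60248) = 3169539/240992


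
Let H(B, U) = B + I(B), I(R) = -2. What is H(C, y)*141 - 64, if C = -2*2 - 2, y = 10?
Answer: -1192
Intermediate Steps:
C = -6 (C = -4 - 2 = -6)
H(B, U) = -2 + B (H(B, U) = B - 2 = -2 + B)
H(C, y)*141 - 64 = (-2 - 6)*141 - 64 = -8*141 - 64 = -1128 - 64 = -1192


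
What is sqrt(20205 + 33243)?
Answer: 2*sqrt(13362) ≈ 231.19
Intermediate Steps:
sqrt(20205 + 33243) = sqrt(53448) = 2*sqrt(13362)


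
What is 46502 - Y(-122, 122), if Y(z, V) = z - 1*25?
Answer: 46649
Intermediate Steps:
Y(z, V) = -25 + z (Y(z, V) = z - 25 = -25 + z)
46502 - Y(-122, 122) = 46502 - (-25 - 122) = 46502 - 1*(-147) = 46502 + 147 = 46649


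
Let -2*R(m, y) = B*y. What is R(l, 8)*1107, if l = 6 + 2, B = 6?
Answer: -26568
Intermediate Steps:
l = 8
R(m, y) = -3*y
R(l, 8)*1107 = -3*8*1107 = -24*1107 = -26568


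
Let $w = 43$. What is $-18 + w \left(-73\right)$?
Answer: $-3157$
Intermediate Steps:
$-18 + w \left(-73\right) = -18 + 43 \left(-73\right) = -18 - 3139 = -3157$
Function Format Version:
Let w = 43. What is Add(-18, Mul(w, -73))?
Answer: -3157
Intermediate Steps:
Add(-18, Mul(w, -73)) = Add(-18, Mul(43, -73)) = Add(-18, -3139) = -3157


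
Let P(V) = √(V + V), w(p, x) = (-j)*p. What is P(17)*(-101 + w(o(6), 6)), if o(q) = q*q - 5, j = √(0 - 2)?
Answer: √34*(-101 - 31*I*√2) ≈ -588.93 - 255.63*I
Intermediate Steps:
j = I*√2 (j = √(-2) = I*√2 ≈ 1.4142*I)
o(q) = -5 + q² (o(q) = q² - 5 = -5 + q²)
w(p, x) = -I*p*√2 (w(p, x) = (-I*√2)*p = -I*p*√2)
P(V) = √2*√V (P(V) = √(2*V) = √2*√V)
P(17)*(-101 + w(o(6), 6)) = (√2*√17)*(-101 - I*(-5 + 6²)*√2) = √34*(-101 - I*(-5 + 36)*√2) = √34*(-101 - 1*I*31*√2) = √34*(-101 - 31*I*√2)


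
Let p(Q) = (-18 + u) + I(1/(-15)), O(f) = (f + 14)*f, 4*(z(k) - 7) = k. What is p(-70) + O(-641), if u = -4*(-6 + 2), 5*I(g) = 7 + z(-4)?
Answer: 2009538/5 ≈ 4.0191e+5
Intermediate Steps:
z(k) = 7 + k/4
O(f) = f*(14 + f) (O(f) = (14 + f)*f = f*(14 + f))
I(g) = 13/5 (I(g) = (7 + (7 + (1/4)*(-4)))/5 = (7 + (7 - 1))/5 = (7 + 6)/5 = (1/5)*13 = 13/5)
u = 16 (u = -4*(-4) = 16)
p(Q) = 3/5 (p(Q) = (-18 + 16) + 13/5 = -2 + 13/5 = 3/5)
p(-70) + O(-641) = 3/5 - 641*(14 - 641) = 3/5 - 641*(-627) = 3/5 + 401907 = 2009538/5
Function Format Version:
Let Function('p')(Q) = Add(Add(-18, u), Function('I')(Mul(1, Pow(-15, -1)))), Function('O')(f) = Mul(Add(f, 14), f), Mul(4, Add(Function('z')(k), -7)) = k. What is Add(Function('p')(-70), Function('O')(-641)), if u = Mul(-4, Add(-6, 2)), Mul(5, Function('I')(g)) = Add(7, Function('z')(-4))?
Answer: Rational(2009538, 5) ≈ 4.0191e+5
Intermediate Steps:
Function('z')(k) = Add(7, Mul(Rational(1, 4), k))
Function('O')(f) = Mul(f, Add(14, f)) (Function('O')(f) = Mul(Add(14, f), f) = Mul(f, Add(14, f)))
Function('I')(g) = Rational(13, 5) (Function('I')(g) = Mul(Rational(1, 5), Add(7, Add(7, Mul(Rational(1, 4), -4)))) = Mul(Rational(1, 5), Add(7, Add(7, -1))) = Mul(Rational(1, 5), Add(7, 6)) = Mul(Rational(1, 5), 13) = Rational(13, 5))
u = 16 (u = Mul(-4, -4) = 16)
Function('p')(Q) = Rational(3, 5) (Function('p')(Q) = Add(Add(-18, 16), Rational(13, 5)) = Add(-2, Rational(13, 5)) = Rational(3, 5))
Add(Function('p')(-70), Function('O')(-641)) = Add(Rational(3, 5), Mul(-641, Add(14, -641))) = Add(Rational(3, 5), Mul(-641, -627)) = Add(Rational(3, 5), 401907) = Rational(2009538, 5)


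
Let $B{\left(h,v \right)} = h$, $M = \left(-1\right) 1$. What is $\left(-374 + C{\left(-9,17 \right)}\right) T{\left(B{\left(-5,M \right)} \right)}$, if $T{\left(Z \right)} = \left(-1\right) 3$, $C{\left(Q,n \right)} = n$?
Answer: $1071$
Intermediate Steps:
$M = -1$
$T{\left(Z \right)} = -3$
$\left(-374 + C{\left(-9,17 \right)}\right) T{\left(B{\left(-5,M \right)} \right)} = \left(-374 + 17\right) \left(-3\right) = \left(-357\right) \left(-3\right) = 1071$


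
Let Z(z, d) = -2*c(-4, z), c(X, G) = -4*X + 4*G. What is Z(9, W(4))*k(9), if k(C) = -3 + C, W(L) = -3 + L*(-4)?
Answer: -624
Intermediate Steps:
W(L) = -3 - 4*L
Z(z, d) = -32 - 8*z (Z(z, d) = -2*(-4*(-4) + 4*z) = -2*(16 + 4*z) = -32 - 8*z)
Z(9, W(4))*k(9) = (-32 - 8*9)*(-3 + 9) = (-32 - 72)*6 = -104*6 = -624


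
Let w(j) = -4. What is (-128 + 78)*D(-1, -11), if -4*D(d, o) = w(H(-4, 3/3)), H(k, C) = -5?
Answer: -50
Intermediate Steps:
D(d, o) = 1 (D(d, o) = -¼*(-4) = 1)
(-128 + 78)*D(-1, -11) = (-128 + 78)*1 = -50*1 = -50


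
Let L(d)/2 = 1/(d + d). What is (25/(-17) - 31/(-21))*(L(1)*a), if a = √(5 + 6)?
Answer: 2*√11/357 ≈ 0.018581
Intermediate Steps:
L(d) = 1/d (L(d) = 2/(d + d) = 2/((2*d)) = 2*(1/(2*d)) = 1/d)
a = √11 ≈ 3.3166
(25/(-17) - 31/(-21))*(L(1)*a) = (25/(-17) - 31/(-21))*(√11/1) = (25*(-1/17) - 31*(-1/21))*(1*√11) = (-25/17 + 31/21)*√11 = 2*√11/357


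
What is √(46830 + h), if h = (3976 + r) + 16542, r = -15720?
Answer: 2*√12907 ≈ 227.22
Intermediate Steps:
h = 4798 (h = (3976 - 15720) + 16542 = -11744 + 16542 = 4798)
√(46830 + h) = √(46830 + 4798) = √51628 = 2*√12907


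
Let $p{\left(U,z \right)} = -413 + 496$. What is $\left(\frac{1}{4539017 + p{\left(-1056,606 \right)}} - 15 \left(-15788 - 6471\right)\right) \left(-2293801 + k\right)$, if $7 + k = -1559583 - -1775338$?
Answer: $- \frac{3149367047957463553}{4539100} \approx -6.9383 \cdot 10^{11}$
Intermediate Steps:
$p{\left(U,z \right)} = 83$
$k = 215748$ ($k = -7 - -215755 = -7 + \left(-1559583 + 1775338\right) = -7 + 215755 = 215748$)
$\left(\frac{1}{4539017 + p{\left(-1056,606 \right)}} - 15 \left(-15788 - 6471\right)\right) \left(-2293801 + k\right) = \left(\frac{1}{4539017 + 83} - 15 \left(-15788 - 6471\right)\right) \left(-2293801 + 215748\right) = \left(\frac{1}{4539100} - -333885\right) \left(-2078053\right) = \left(\frac{1}{4539100} + 333885\right) \left(-2078053\right) = \frac{1515537403501}{4539100} \left(-2078053\right) = - \frac{3149367047957463553}{4539100}$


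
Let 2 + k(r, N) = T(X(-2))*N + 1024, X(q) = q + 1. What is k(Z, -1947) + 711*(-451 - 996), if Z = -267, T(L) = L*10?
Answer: -1008325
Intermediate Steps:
X(q) = 1 + q
T(L) = 10*L
k(r, N) = 1022 - 10*N (k(r, N) = -2 + ((10*(1 - 2))*N + 1024) = -2 + ((10*(-1))*N + 1024) = -2 + (-10*N + 1024) = -2 + (1024 - 10*N) = 1022 - 10*N)
k(Z, -1947) + 711*(-451 - 996) = (1022 - 10*(-1947)) + 711*(-451 - 996) = (1022 + 19470) + 711*(-1447) = 20492 - 1028817 = -1008325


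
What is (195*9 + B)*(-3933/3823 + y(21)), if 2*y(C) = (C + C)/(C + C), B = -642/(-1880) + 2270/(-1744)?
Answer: -1453207239679/1566818320 ≈ -927.49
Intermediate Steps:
B = -196747/204920 (B = -642*(-1/1880) + 2270*(-1/1744) = 321/940 - 1135/872 = -196747/204920 ≈ -0.96012)
y(C) = ½ (y(C) = ((C + C)/(C + C))/2 = ((2*C)/((2*C)))/2 = ((2*C)*(1/(2*C)))/2 = (½)*1 = ½)
(195*9 + B)*(-3933/3823 + y(21)) = (195*9 - 196747/204920)*(-3933/3823 + ½) = (1755 - 196747/204920)*(-3933*1/3823 + ½) = 359437853*(-3933/3823 + ½)/204920 = (359437853/204920)*(-4043/7646) = -1453207239679/1566818320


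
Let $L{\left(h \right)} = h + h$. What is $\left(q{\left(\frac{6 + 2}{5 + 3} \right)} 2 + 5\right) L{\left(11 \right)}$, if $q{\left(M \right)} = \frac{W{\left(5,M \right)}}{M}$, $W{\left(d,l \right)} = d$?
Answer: $330$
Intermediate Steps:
$q{\left(M \right)} = \frac{5}{M}$
$L{\left(h \right)} = 2 h$
$\left(q{\left(\frac{6 + 2}{5 + 3} \right)} 2 + 5\right) L{\left(11 \right)} = \left(\frac{5}{\left(6 + 2\right) \frac{1}{5 + 3}} \cdot 2 + 5\right) 2 \cdot 11 = \left(\frac{5}{8 \cdot \frac{1}{8}} \cdot 2 + 5\right) 22 = \left(\frac{5}{1} \cdot 2 + 5\right) 22 = \left(5 \cdot 1 \cdot 2 + 5\right) 22 = \left(5 \cdot 2 + 5\right) 22 = \left(10 + 5\right) 22 = 15 \cdot 22 = 330$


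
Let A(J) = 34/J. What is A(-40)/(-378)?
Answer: 17/7560 ≈ 0.0022487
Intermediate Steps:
A(-40)/(-378) = (34/(-40))/(-378) = (34*(-1/40))*(-1/378) = -17/20*(-1/378) = 17/7560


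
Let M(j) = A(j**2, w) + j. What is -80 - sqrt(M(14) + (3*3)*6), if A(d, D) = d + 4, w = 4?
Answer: -80 - 2*sqrt(67) ≈ -96.371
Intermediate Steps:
A(d, D) = 4 + d
M(j) = 4 + j + j**2 (M(j) = (4 + j**2) + j = 4 + j + j**2)
-80 - sqrt(M(14) + (3*3)*6) = -80 - sqrt((4 + 14 + 14**2) + (3*3)*6) = -80 - sqrt((4 + 14 + 196) + 9*6) = -80 - sqrt(214 + 54) = -80 - sqrt(268) = -80 - 2*sqrt(67)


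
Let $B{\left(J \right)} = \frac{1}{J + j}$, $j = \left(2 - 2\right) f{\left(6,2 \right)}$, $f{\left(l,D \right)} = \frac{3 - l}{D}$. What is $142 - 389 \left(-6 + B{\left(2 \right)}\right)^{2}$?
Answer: $- \frac{46501}{4} \approx -11625.0$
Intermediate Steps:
$f{\left(l,D \right)} = \frac{3 - l}{D}$
$j = 0$ ($j = \left(2 - 2\right) \frac{3 - 6}{2} = 0 \frac{3 - 6}{2} = 0 \cdot \frac{1}{2} \left(-3\right) = 0 \left(- \frac{3}{2}\right) = 0$)
$B{\left(J \right)} = \frac{1}{J}$ ($B{\left(J \right)} = \frac{1}{J + 0} = \frac{1}{J}$)
$142 - 389 \left(-6 + B{\left(2 \right)}\right)^{2} = 142 - 389 \left(-6 + \frac{1}{2}\right)^{2} = 142 - 389 \left(- \frac{11}{2}\right)^{2} = 142 - \frac{47069}{4} = - \frac{46501}{4}$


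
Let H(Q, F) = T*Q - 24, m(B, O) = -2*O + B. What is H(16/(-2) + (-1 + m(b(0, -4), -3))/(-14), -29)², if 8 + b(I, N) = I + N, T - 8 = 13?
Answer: 131769/4 ≈ 32942.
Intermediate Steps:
T = 21 (T = 8 + 13 = 21)
b(I, N) = -8 + I + N (b(I, N) = -8 + (I + N) = -8 + I + N)
m(B, O) = B - 2*O
H(Q, F) = -24 + 21*Q (H(Q, F) = 21*Q - 24 = -24 + 21*Q)
H(16/(-2) + (-1 + m(b(0, -4), -3))/(-14), -29)² = (-24 + 21*(16/(-2) + (-1 + ((-8 + 0 - 4) - 2*(-3)))/(-14)))² = (-24 + 21*(16*(-½) + (-1 + (-12 + 6))*(-1/14)))² = (-24 + 21*(-8 + (-1 - 6)*(-1/14)))² = (-24 + 21*(-8 - 7*(-1/14)))² = (-24 + 21*(-8 + ½))² = (-24 + 21*(-15/2))² = (-24 - 315/2)² = (-363/2)² = 131769/4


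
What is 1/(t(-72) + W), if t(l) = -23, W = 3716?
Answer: 1/3693 ≈ 0.00027078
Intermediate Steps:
1/(t(-72) + W) = 1/(-23 + 3716) = 1/3693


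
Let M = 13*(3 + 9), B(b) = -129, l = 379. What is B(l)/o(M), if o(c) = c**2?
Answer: -43/8112 ≈ -0.0053008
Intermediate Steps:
M = 156 (M = 13*12 = 156)
B(l)/o(M) = -129/(156**2) = -129/24336 = -129*1/24336 = -43/8112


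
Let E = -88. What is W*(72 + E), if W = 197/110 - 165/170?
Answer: -12272/935 ≈ -13.125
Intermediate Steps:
W = 767/935 (W = 197*(1/110) - 165*1/170 = 197/110 - 33/34 = 767/935 ≈ 0.82032)
W*(72 + E) = 767*(72 - 88)/935 = (767/935)*(-16) = -12272/935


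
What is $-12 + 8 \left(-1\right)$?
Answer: $-20$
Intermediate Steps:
$-12 + 8 \left(-1\right) = -12 - 8 = -20$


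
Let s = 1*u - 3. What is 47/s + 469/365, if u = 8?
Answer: 780/73 ≈ 10.685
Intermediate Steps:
s = 5 (s = 1*8 - 3 = 8 - 3 = 5)
47/s + 469/365 = 47/5 + 469/365 = 780/73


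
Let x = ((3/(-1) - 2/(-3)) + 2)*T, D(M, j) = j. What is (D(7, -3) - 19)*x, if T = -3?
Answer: -22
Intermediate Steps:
x = 1 (x = ((3/(-1) - 2/(-3)) + 2)*(-3) = ((3*(-1) - 2*(-⅓)) + 2)*(-3) = ((-3 + ⅔) + 2)*(-3) = (-7/3 + 2)*(-3) = -⅓*(-3) = 1)
(D(7, -3) - 19)*x = (-3 - 19)*1 = -22*1 = -22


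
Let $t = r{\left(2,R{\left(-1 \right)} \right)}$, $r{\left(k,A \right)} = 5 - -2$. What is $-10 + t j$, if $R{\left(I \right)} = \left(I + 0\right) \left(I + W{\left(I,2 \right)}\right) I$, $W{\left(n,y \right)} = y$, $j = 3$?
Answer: $11$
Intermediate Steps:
$R{\left(I \right)} = I^{2} \left(2 + I\right)$ ($R{\left(I \right)} = \left(I + 0\right) \left(I + 2\right) I = I \left(2 + I\right) I = I^{2} \left(2 + I\right)$)
$r{\left(k,A \right)} = 7$ ($r{\left(k,A \right)} = 5 + 2 = 7$)
$t = 7$
$-10 + t j = -10 + 7 \cdot 3 = -10 + 21 = 11$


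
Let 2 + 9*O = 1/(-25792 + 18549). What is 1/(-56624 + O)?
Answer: -21729/1230387725 ≈ -1.7660e-5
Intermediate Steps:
O = -4829/21729 (O = -2/9 + 1/(9*(-25792 + 18549)) = -2/9 + (1/9)/(-7243) = -2/9 + (1/9)*(-1/7243) = -2/9 - 1/65187 = -4829/21729 ≈ -0.22224)
1/(-56624 + O) = 1/(-56624 - 4829/21729) = 1/(-1230387725/21729) = -21729/1230387725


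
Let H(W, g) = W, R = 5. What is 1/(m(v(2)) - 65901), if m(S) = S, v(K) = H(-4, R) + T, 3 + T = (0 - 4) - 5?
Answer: -1/65917 ≈ -1.5171e-5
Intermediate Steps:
T = -12 (T = -3 + ((0 - 4) - 5) = -3 + (-4 - 5) = -3 - 9 = -12)
v(K) = -16 (v(K) = -4 - 12 = -16)
1/(m(v(2)) - 65901) = 1/(-16 - 65901) = 1/(-65917) = -1/65917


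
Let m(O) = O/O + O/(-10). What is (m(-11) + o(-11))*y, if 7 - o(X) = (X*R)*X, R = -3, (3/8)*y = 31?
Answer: 461404/15 ≈ 30760.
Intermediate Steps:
y = 248/3 (y = (8/3)*31 = 248/3 ≈ 82.667)
m(O) = 1 - O/10 (m(O) = 1 + O*(-⅒) = 1 - O/10)
o(X) = 7 + 3*X² (o(X) = 7 - X*(-3)*X = 7 - (-3*X)*X = 7 - (-3)*X² = 7 + 3*X²)
(m(-11) + o(-11))*y = ((1 - ⅒*(-11)) + (7 + 3*(-11)²))*(248/3) = ((1 + 11/10) + (7 + 3*121))*(248/3) = (21/10 + (7 + 363))*(248/3) = (21/10 + 370)*(248/3) = (3721/10)*(248/3) = 461404/15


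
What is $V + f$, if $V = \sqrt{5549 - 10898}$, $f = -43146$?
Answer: $-43146 + i \sqrt{5349} \approx -43146.0 + 73.137 i$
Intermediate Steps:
$V = i \sqrt{5349}$ ($V = \sqrt{-5349} = i \sqrt{5349} \approx 73.137 i$)
$V + f = i \sqrt{5349} - 43146 = -43146 + i \sqrt{5349}$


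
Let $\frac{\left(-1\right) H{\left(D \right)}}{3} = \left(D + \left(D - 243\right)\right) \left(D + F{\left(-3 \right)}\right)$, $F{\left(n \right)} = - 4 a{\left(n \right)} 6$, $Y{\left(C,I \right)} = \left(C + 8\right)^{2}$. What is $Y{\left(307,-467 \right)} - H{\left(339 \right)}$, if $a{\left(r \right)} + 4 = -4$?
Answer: $792180$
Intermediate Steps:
$a{\left(r \right)} = -8$ ($a{\left(r \right)} = -4 - 4 = -8$)
$Y{\left(C,I \right)} = \left(8 + C\right)^{2}$
$F{\left(n \right)} = 192$ ($F{\left(n \right)} = \left(-4\right) \left(-8\right) 6 = 32 \cdot 6 = 192$)
$H{\left(D \right)} = - 3 \left(-243 + 2 D\right) \left(192 + D\right)$ ($H{\left(D \right)} = - 3 \left(D + \left(D - 243\right)\right) \left(D + 192\right) = - 3 \left(D + \left(-243 + D\right)\right) \left(192 + D\right) = - 3 \left(-243 + 2 D\right) \left(192 + D\right)$)
$Y{\left(307,-467 \right)} - H{\left(339 \right)} = \left(8 + 307\right)^{2} - \left(139968 - 143397 - 6 \cdot 339^{2}\right) = 315^{2} - \left(139968 - 143397 - 689526\right) = 99225 - \left(139968 - 143397 - 689526\right) = 99225 - -692955 = 99225 + 692955 = 792180$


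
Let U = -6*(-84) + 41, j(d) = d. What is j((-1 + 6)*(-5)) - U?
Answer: -570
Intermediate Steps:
U = 545 (U = 504 + 41 = 545)
j((-1 + 6)*(-5)) - U = (-1 + 6)*(-5) - 1*545 = 5*(-5) - 545 = -25 - 545 = -570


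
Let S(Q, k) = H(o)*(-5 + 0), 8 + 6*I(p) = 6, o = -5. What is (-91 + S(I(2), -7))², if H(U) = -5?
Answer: 4356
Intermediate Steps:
I(p) = -⅓ (I(p) = -4/3 + (⅙)*6 = -4/3 + 1 = -⅓)
S(Q, k) = 25 (S(Q, k) = -5*(-5 + 0) = -5*(-5) = 25)
(-91 + S(I(2), -7))² = (-91 + 25)² = (-66)² = 4356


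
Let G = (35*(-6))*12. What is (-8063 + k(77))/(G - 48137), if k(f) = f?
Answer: 7986/50657 ≈ 0.15765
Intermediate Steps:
G = -2520 (G = -210*12 = -2520)
(-8063 + k(77))/(G - 48137) = (-8063 + 77)/(-2520 - 48137) = -7986/(-50657) = -7986*(-1/50657) = 7986/50657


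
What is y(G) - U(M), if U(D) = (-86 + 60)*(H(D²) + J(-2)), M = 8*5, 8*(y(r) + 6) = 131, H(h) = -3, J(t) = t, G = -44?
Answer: -957/8 ≈ -119.63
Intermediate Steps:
y(r) = 83/8 (y(r) = -6 + (⅛)*131 = -6 + 131/8 = 83/8)
M = 40
U(D) = 130 (U(D) = (-86 + 60)*(-3 - 2) = -26*(-5) = 130)
y(G) - U(M) = 83/8 - 1*130 = 83/8 - 130 = -957/8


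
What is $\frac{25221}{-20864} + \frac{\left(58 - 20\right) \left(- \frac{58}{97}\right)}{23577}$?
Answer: $- \frac{1990538945}{1645355904} \approx -1.2098$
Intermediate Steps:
$\frac{25221}{-20864} + \frac{\left(58 - 20\right) \left(- \frac{58}{97}\right)}{23577} = 25221 \left(- \frac{1}{20864}\right) + 38 \left(\left(-58\right) \frac{1}{97}\right) \frac{1}{23577} = - \frac{25221}{20864} + 38 \left(- \frac{58}{97}\right) \frac{1}{23577} = - \frac{25221}{20864} - \frac{76}{78861} = - \frac{1990538945}{1645355904}$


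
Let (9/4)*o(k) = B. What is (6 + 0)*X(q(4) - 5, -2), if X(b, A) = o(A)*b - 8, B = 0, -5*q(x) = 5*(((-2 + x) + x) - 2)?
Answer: -48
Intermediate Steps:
q(x) = 4 - 2*x (q(x) = -(((-2 + x) + x) - 2) = -((-2 + 2*x) - 2) = -(-4 + 2*x) = -(-20 + 10*x)/5 = 4 - 2*x)
o(k) = 0 (o(k) = (4/9)*0 = 0)
X(b, A) = -8 (X(b, A) = 0*b - 8 = 0 - 8 = -8)
(6 + 0)*X(q(4) - 5, -2) = (6 + 0)*(-8) = 6*(-8) = -48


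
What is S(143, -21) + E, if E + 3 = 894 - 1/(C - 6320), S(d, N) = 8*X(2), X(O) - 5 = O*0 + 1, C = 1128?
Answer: 4875289/5192 ≈ 939.00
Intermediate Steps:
X(O) = 6 (X(O) = 5 + (O*0 + 1) = 5 + (0 + 1) = 5 + 1 = 6)
S(d, N) = 48 (S(d, N) = 8*6 = 48)
E = 4626073/5192 (E = -3 + (894 - 1/(1128 - 6320)) = -3 + (894 - 1/(-5192)) = -3 + (894 - 1*(-1/5192)) = -3 + (894 + 1/5192) = -3 + 4641649/5192 = 4626073/5192 ≈ 891.00)
S(143, -21) + E = 48 + 4626073/5192 = 4875289/5192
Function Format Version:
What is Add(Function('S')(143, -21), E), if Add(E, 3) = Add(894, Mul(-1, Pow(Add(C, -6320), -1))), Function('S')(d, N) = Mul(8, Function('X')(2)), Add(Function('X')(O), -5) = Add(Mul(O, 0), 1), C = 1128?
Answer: Rational(4875289, 5192) ≈ 939.00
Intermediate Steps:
Function('X')(O) = 6 (Function('X')(O) = Add(5, Add(Mul(O, 0), 1)) = Add(5, Add(0, 1)) = Add(5, 1) = 6)
Function('S')(d, N) = 48 (Function('S')(d, N) = Mul(8, 6) = 48)
E = Rational(4626073, 5192) (E = Add(-3, Add(894, Mul(-1, Pow(Add(1128, -6320), -1)))) = Add(-3, Add(894, Mul(-1, Pow(-5192, -1)))) = Add(-3, Add(894, Mul(-1, Rational(-1, 5192)))) = Add(-3, Add(894, Rational(1, 5192))) = Add(-3, Rational(4641649, 5192)) = Rational(4626073, 5192) ≈ 891.00)
Add(Function('S')(143, -21), E) = Add(48, Rational(4626073, 5192)) = Rational(4875289, 5192)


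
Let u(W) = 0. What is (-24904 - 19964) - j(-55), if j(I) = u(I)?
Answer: -44868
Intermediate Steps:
j(I) = 0
(-24904 - 19964) - j(-55) = (-24904 - 19964) - 1*0 = -44868 + 0 = -44868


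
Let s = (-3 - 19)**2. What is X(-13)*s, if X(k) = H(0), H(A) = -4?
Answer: -1936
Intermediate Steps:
X(k) = -4
s = 484 (s = (-22)**2 = 484)
X(-13)*s = -4*484 = -1936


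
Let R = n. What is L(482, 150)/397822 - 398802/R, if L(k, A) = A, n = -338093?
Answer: 79351461597/67250416723 ≈ 1.1799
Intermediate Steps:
R = -338093
L(482, 150)/397822 - 398802/R = 150/397822 - 398802/(-338093) = 150*(1/397822) - 398802*(-1/338093) = 75/198911 + 398802/338093 = 79351461597/67250416723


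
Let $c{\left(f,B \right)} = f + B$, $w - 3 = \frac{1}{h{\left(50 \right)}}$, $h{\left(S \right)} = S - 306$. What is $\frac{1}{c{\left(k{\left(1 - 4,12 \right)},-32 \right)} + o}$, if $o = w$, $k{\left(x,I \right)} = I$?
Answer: $- \frac{256}{4353} \approx -0.05881$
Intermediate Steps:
$h{\left(S \right)} = -306 + S$
$w = \frac{767}{256}$ ($w = 3 + \frac{1}{-306 + 50} = 3 + \frac{1}{-256} = 3 - \frac{1}{256} = \frac{767}{256} \approx 2.9961$)
$c{\left(f,B \right)} = B + f$
$o = \frac{767}{256} \approx 2.9961$
$\frac{1}{c{\left(k{\left(1 - 4,12 \right)},-32 \right)} + o} = \frac{1}{\left(-32 + 12\right) + \frac{767}{256}} = \frac{1}{-20 + \frac{767}{256}} = \frac{1}{- \frac{4353}{256}} = - \frac{256}{4353}$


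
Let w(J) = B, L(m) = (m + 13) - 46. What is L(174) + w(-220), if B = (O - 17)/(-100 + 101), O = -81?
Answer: 43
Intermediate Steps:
L(m) = -33 + m (L(m) = (13 + m) - 46 = -33 + m)
B = -98 (B = (-81 - 17)/(-100 + 101) = -98/1 = -98*1 = -98)
w(J) = -98
L(174) + w(-220) = (-33 + 174) - 98 = 141 - 98 = 43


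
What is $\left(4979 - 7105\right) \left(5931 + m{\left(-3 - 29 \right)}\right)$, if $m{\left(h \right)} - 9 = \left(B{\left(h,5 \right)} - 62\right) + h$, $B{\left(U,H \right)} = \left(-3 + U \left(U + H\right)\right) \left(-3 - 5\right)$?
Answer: $2215292$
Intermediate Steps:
$B{\left(U,H \right)} = 24 - 8 U \left(H + U\right)$ ($B{\left(U,H \right)} = \left(-3 + U \left(H + U\right)\right) \left(-8\right) = 24 - 8 U \left(H + U\right)$)
$m{\left(h \right)} = -29 - 39 h - 8 h^{2}$ ($m{\left(h \right)} = 9 - \left(38 + 8 h^{2} + 39 h\right) = -29 - 39 h - 8 h^{2}$)
$\left(4979 - 7105\right) \left(5931 + m{\left(-3 - 29 \right)}\right) = \left(4979 - 7105\right) \left(5931 - \left(29 + 8 \left(-3 - 29\right)^{2} + 39 \left(-3 - 29\right)\right)\right) = - 2126 \left(5931 - \left(-1219 + 8192\right)\right) = - 2126 \left(5931 - 6973\right) = \left(-2126\right) \left(-1042\right) = 2215292$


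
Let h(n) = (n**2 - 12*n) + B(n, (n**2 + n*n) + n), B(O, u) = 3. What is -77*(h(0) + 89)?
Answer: -7084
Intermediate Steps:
h(n) = 3 + n**2 - 12*n (h(n) = (n**2 - 12*n) + 3 = 3 + n**2 - 12*n)
-77*(h(0) + 89) = -77*((3 + 0**2 - 12*0) + 89) = -77*((3 + 0 + 0) + 89) = -77*(3 + 89) = -77*92 = -7084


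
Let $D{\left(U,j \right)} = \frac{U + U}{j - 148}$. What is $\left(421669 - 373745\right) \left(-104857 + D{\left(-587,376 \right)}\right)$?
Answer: $- \frac{286448577170}{57} \approx -5.0254 \cdot 10^{9}$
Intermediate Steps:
$D{\left(U,j \right)} = \frac{2 U}{-148 + j}$
$\left(421669 - 373745\right) \left(-104857 + D{\left(-587,376 \right)}\right) = \left(421669 - 373745\right) \left(-104857 + 2 \left(-587\right) \frac{1}{-148 + 376}\right) = 47924 \left(-104857 + 2 \left(-587\right) \frac{1}{228}\right) = 47924 \left(-104857 - \frac{587}{114}\right) = 47924 \left(- \frac{11954285}{114}\right) = - \frac{286448577170}{57}$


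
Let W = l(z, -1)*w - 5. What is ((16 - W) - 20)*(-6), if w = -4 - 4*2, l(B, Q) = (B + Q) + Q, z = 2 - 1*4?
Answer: 282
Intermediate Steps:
z = -2 (z = 2 - 4 = -2)
l(B, Q) = B + 2*Q
w = -12 (w = -4 - 8 = -12)
W = 43 (W = (-2 + 2*(-1))*(-12) - 5 = (-2 - 2)*(-12) - 5 = -4*(-12) - 5 = 48 - 5 = 43)
((16 - W) - 20)*(-6) = ((16 - 1*43) - 20)*(-6) = ((16 - 43) - 20)*(-6) = (-27 - 20)*(-6) = -47*(-6) = 282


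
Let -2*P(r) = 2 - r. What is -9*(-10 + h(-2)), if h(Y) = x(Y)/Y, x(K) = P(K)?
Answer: 81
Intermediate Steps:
P(r) = -1 + r/2 (P(r) = -(2 - r)/2 = -1 + r/2)
x(K) = -1 + K/2
h(Y) = (-1 + Y/2)/Y
-9*(-10 + h(-2)) = -9*(-10 + (1/2)*(-2 - 2)/(-2)) = -9*(-10 + (1/2)*(-1/2)*(-4)) = -9*(-10 + 1) = -9*(-9) = 81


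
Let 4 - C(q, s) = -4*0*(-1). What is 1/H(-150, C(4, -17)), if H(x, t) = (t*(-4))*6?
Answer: -1/96 ≈ -0.010417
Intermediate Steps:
C(q, s) = 4 (C(q, s) = 4 - (-4*0)*(-1) = 4 - 0*(-1) = 4 - 1*0 = 4 + 0 = 4)
H(x, t) = -24*t (H(x, t) = -4*t*6 = -24*t)
1/H(-150, C(4, -17)) = 1/(-24*4) = 1/(-96) = -1/96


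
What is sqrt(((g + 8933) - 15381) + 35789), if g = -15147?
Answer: sqrt(14194) ≈ 119.14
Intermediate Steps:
sqrt(((g + 8933) - 15381) + 35789) = sqrt(((-15147 + 8933) - 15381) + 35789) = sqrt((-6214 - 15381) + 35789) = sqrt(-21595 + 35789) = sqrt(14194)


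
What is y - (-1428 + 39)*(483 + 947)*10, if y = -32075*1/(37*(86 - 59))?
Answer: 19842805225/999 ≈ 1.9863e+7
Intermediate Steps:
y = -32075/999 (y = -32075/(37*27) = -32075/999 ≈ -32.107)
y - (-1428 + 39)*(483 + 947)*10 = -32075/999 - (-1428 + 39)*(483 + 947)*10 = -32075/999 - (-1389*1430)*10 = -32075/999 - (-1986270)*10 = -32075/999 - 1*(-19862700) = -32075/999 + 19862700 = 19842805225/999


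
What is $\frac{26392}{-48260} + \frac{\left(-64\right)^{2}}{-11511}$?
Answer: $- \frac{125367818}{138880215} \approx -0.9027$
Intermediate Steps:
$\frac{26392}{-48260} + \frac{\left(-64\right)^{2}}{-11511} = 26392 \left(- \frac{1}{48260}\right) + 4096 \left(- \frac{1}{11511}\right) = - \frac{6598}{12065} - \frac{4096}{11511} = - \frac{125367818}{138880215}$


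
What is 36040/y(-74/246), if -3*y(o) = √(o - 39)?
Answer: 54060*I*√594582/2417 ≈ 17247.0*I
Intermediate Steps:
y(o) = -√(-39 + o)/3 (y(o) = -√(o - 39)/3 = -√(-39 + o)/3)
36040/y(-74/246) = 36040/((-√(-39 - 74/246)/3)) = 36040/((-√(-39 - 74*1/246)/3)) = 36040/((-√(-39 - 37/123)/3)) = 36040/((-I*√594582/369)) = 36040*(3*I*√594582/4834) = 54060*I*√594582/2417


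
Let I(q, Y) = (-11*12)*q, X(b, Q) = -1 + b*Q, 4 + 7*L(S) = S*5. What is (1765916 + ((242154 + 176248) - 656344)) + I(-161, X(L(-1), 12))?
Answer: 1549226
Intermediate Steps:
L(S) = -4/7 + 5*S/7 (L(S) = -4/7 + (S*5)/7 = -4/7 + (5*S)/7 = -4/7 + 5*S/7)
X(b, Q) = -1 + Q*b
I(q, Y) = -132*q
(1765916 + ((242154 + 176248) - 656344)) + I(-161, X(L(-1), 12)) = (1765916 + ((242154 + 176248) - 656344)) - 132*(-161) = (1765916 + (418402 - 656344)) + 21252 = (1765916 - 237942) + 21252 = 1527974 + 21252 = 1549226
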